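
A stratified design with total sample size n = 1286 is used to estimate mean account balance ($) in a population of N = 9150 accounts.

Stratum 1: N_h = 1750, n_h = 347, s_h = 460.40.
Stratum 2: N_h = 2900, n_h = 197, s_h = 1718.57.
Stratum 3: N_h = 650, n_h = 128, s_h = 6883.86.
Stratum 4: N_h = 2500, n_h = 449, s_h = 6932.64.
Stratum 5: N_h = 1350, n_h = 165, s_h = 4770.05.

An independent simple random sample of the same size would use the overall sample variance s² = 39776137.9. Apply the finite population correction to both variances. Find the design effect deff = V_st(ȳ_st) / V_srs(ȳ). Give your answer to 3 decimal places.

V̂(ȳ_st) = Σ W_h² (1 − n_h/N_h) s_h²/n_h, with W_h = N_h/N and N = 9150:
  stratum 1: (1750/9150)²·(1 − 347/1750)·460.40²/347 = 17.9141
  stratum 2: (2900/9150)²·(1 − 197/2900)·1718.57²/197 = 1403.69
  stratum 3: (650/9150)²·(1 − 128/650)·6883.86²/128 = 1500.36
  stratum 4: (2500/9150)²·(1 − 449/2500)·6932.64²/449 = 6555.63
  stratum 5: (1350/9150)²·(1 − 165/1350)·4770.05²/165 = 2634.95
V_st = 12112.5
V_srs = (1 − 1286/9150)·39776137.9/1286 = 26583
deff = V_st / V_srs = 12112.5/26583 = 0.4556

deff ≈ 0.456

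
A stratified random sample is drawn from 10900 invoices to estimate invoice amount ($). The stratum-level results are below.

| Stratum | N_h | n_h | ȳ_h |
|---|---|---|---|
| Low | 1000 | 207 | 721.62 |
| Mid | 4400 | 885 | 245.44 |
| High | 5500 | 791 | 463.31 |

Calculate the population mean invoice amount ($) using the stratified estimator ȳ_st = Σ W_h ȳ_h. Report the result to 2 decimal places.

N = Σ N_h = 10900. Stratum weights W_h = N_h/N.
ȳ_st = (1000·721.62 + 4400·245.44 + 5500·463.31) / 10900 = 399.0606

ȳ_st ≈ 399.06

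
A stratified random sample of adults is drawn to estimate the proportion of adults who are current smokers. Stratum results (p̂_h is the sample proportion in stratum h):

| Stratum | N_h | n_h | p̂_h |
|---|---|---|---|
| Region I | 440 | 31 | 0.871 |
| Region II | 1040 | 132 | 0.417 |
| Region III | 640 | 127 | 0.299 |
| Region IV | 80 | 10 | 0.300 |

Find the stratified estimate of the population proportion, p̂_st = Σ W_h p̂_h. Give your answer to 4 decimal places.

p̂_st ≈ 0.4692

N = 2200; stratum weights W_h = N_h/N.
p̂_st = Σ W_h p̂_h = (440·0.871 + 1040·0.417 + 640·0.299 + 80·0.300)/2200 = 0.46922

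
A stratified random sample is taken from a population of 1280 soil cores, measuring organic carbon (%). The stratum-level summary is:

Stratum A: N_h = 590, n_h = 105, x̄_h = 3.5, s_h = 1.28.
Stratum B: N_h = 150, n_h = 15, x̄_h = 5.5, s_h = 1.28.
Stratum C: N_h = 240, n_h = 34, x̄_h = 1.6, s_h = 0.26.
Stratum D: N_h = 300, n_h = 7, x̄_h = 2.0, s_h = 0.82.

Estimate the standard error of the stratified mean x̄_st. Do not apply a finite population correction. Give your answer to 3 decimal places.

V̂(x̄_st) = Σ W_h² s_h²/n_h, with W_h = N_h/N and N = 1280:
  stratum A: (590/1280)²·1.28²/105 = 0.00331524
  stratum B: (150/1280)²·1.28²/15 = 0.0015
  stratum C: (240/1280)²·0.26²/34 = 6.98989e-05
  stratum D: (300/1280)²·0.82²/7 = 0.00527658
V̂(x̄_st) = 0.0101617
SE(x̄_st) = √0.0101617 = 0.100805

SE(x̄_st) ≈ 0.101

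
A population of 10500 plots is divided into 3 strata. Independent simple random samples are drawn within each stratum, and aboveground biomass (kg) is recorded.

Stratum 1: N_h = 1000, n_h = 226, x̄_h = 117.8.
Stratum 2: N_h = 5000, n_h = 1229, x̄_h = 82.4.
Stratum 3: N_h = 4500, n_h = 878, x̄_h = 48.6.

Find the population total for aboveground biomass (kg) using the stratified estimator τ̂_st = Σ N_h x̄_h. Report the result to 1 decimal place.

τ̂_st ≈ 748500.0

τ̂_st = Σ N_h x̄_h = 1000·117.8 + 5000·82.4 + 4500·48.6 = 748500.0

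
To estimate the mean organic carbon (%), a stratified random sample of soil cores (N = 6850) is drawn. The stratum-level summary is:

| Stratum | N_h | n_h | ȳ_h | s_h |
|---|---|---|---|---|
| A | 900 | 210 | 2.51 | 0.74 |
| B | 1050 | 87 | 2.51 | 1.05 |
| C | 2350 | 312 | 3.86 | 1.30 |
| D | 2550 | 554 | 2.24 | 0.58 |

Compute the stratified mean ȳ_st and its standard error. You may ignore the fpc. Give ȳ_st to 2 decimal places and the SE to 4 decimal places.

ȳ_st = Σ W_h ȳ_h = (900·2.51 + 1050·2.51 + 2350·3.86 + 2550·2.24)/6850 = 2.87263
V̂(ȳ_st) = Σ W_h² s_h²/n_h, with W_h = N_h/N and N = 6850:
  stratum A: (900/6850)²·0.74²/210 = 4.5014e-05
  stratum B: (1050/6850)²·1.05²/87 = 0.000297753
  stratum C: (2350/6850)²·1.30²/312 = 0.00063751
  stratum D: (2550/6850)²·0.58²/554 = 8.41483e-05
V̂(ȳ_st) = 0.00106443
SE(ȳ_st) = √0.00106443 = 0.0326255

ȳ_st ≈ 2.87, SE ≈ 0.0326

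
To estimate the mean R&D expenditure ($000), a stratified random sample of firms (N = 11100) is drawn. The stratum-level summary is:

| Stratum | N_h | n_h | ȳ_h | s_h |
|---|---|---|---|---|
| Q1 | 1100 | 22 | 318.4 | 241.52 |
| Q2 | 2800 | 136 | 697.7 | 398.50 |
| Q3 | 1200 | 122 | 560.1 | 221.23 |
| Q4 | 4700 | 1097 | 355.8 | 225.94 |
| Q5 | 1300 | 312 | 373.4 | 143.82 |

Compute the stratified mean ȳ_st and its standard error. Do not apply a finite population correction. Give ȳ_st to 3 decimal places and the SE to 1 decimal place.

ȳ_st = Σ W_h ȳ_h = (1100·318.4 + 2800·697.7 + 1200·560.1 + 4700·355.8 + 1300·373.4)/11100 = 462.48649
V̂(ȳ_st) = Σ W_h² s_h²/n_h, with W_h = N_h/N and N = 11100:
  stratum Q1: (1100/11100)²·241.52²/22 = 26.0389
  stratum Q2: (2800/11100)²·398.50²/136 = 74.2998
  stratum Q3: (1200/11100)²·221.23²/122 = 4.68862
  stratum Q4: (4700/11100)²·225.94²/1097 = 8.34314
  stratum Q5: (1300/11100)²·143.82²/312 = 0.909337
V̂(ȳ_st) = 114.28
SE(ȳ_st) = √114.28 = 10.6902

ȳ_st ≈ 462.486, SE ≈ 10.7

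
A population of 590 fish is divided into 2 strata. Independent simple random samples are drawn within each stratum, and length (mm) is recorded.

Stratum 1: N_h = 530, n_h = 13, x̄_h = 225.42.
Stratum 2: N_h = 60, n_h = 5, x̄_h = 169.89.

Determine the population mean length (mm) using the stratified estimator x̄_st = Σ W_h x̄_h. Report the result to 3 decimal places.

N = Σ N_h = 590. Stratum weights W_h = N_h/N.
x̄_st = (530·225.42 + 60·169.89) / 590 = 219.77288

x̄_st ≈ 219.773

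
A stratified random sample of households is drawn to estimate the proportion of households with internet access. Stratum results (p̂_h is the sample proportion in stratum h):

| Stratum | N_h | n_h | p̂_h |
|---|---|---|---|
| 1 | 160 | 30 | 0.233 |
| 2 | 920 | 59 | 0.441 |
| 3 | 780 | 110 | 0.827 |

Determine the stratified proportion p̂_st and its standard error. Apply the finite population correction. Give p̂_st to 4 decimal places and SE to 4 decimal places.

p̂_st ≈ 0.5850, SE ≈ 0.0348

N = 1860; stratum weights W_h = N_h/N.
p̂_st = Σ W_h p̂_h = (160·0.233 + 920·0.441 + 780·0.827)/1860 = 0.58498
V̂(p̂_st) = Σ W_h² (1 − n_h/N_h) p̂_h(1−p̂_h)/(n_h−1):
  stratum 1: (160/1860)²·(1 − 30/160)·0.233·0.767/29 = 3.70502e-05
  stratum 2: (920/1860)²·(1 − 59/920)·0.441·0.559/58 = 0.000973167
  stratum 3: (780/1860)²·(1 − 110/780)·0.827·0.173/109 = 0.000198275
V̂(p̂_st) = 0.00120849; SE = √V̂ = 0.0347634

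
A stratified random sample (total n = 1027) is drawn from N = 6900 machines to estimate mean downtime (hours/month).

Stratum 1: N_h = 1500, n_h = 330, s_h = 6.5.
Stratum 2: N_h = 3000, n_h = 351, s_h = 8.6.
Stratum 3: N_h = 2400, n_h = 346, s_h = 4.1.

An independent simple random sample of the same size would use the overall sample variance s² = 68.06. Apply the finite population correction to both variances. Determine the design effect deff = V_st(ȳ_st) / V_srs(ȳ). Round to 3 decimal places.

V̂(ȳ_st) = Σ W_h² (1 − n_h/N_h) s_h²/n_h, with W_h = N_h/N and N = 6900:
  stratum 1: (1500/6900)²·(1 − 330/1500)·6.5²/330 = 0.00471945
  stratum 2: (3000/6900)²·(1 − 351/3000)·8.6²/351 = 0.0351718
  stratum 3: (2400/6900)²·(1 − 346/2400)·4.1²/346 = 0.00503043
V_st = 0.0449217
V_srs = (1 − 1027/6900)·68.06/1027 = 0.0564069
deff = V_st / V_srs = 0.0449217/0.0564069 = 0.7964

deff ≈ 0.796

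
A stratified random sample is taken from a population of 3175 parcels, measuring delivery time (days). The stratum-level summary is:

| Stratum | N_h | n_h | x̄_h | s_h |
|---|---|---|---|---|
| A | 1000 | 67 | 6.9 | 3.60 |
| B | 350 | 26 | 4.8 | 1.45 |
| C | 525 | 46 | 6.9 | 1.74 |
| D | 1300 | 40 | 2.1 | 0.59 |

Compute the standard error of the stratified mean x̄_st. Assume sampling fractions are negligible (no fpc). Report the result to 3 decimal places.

V̂(x̄_st) = Σ W_h² s_h²/n_h, with W_h = N_h/N and N = 3175:
  stratum A: (1000/3175)²·3.60²/67 = 0.0191886
  stratum B: (350/3175)²·1.45²/26 = 0.000982678
  stratum C: (525/3175)²·1.74²/46 = 0.00179958
  stratum D: (1300/3175)²·0.59²/40 = 0.00145896
V̂(x̄_st) = 0.0234298
SE(x̄_st) = √0.0234298 = 0.153068

SE(x̄_st) ≈ 0.153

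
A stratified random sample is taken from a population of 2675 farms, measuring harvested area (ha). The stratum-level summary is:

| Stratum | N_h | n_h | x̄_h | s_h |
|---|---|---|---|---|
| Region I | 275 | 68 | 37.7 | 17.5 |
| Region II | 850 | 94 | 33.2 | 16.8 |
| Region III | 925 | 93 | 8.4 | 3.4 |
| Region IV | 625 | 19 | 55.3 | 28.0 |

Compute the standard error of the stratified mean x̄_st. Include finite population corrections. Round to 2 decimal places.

SE(x̄_st) ≈ 1.58

V̂(x̄_st) = Σ W_h² (1 − n_h/N_h) s_h²/n_h, with W_h = N_h/N and N = 2675:
  stratum Region I: (275/2675)²·(1 − 68/275)·17.5²/68 = 0.035828
  stratum Region II: (850/2675)²·(1 − 94/850)·16.8²/94 = 0.26964
  stratum Region III: (925/2675)²·(1 − 93/925)·3.4²/93 = 0.0133688
  stratum Region IV: (625/2675)²·(1 − 19/625)·28.0²/19 = 2.18407
V̂(x̄_st) = 2.50291
SE(x̄_st) = √2.50291 = 1.58206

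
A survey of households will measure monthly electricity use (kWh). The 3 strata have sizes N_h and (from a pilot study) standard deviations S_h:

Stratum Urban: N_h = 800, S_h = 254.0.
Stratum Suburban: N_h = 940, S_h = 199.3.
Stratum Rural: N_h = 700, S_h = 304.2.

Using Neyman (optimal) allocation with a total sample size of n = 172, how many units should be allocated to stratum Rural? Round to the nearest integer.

61

Neyman allocation: n_h = n · N_h S_h / Σ N_i S_i, with n = 172.
  stratum Urban: N_h·S_h = 800·254.0 = 203200.00
  stratum Suburban: N_h·S_h = 940·199.3 = 187342.00
  stratum Rural: N_h·S_h = 700·304.2 = 212940.00
Σ N_h S_h = 603482.00
n for stratum Rural = 172·212940.00/603482.00 = 60.691 → 61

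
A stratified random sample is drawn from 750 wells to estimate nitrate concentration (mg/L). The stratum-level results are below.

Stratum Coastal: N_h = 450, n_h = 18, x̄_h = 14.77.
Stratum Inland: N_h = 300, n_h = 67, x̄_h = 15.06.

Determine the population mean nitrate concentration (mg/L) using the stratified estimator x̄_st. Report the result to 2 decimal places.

x̄_st ≈ 14.89

N = Σ N_h = 750. Stratum weights W_h = N_h/N.
x̄_st = (450·14.77 + 300·15.06) / 750 = 14.8860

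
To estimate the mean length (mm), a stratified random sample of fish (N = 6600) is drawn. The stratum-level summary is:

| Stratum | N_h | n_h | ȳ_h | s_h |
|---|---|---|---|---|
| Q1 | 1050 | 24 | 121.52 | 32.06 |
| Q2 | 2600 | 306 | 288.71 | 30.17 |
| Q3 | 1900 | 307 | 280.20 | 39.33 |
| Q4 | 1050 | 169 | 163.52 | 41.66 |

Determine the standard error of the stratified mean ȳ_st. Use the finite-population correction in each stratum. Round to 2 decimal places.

V̂(ȳ_st) = Σ W_h² (1 − n_h/N_h) s_h²/n_h, with W_h = N_h/N and N = 6600:
  stratum Q1: (1050/6600)²·(1 − 24/1050)·32.06²/24 = 1.05917
  stratum Q2: (2600/6600)²·(1 − 306/2600)·30.17²/306 = 0.407294
  stratum Q3: (1900/6600)²·(1 − 307/1900)·39.33²/307 = 0.350099
  stratum Q4: (1050/6600)²·(1 − 169/1050)·41.66²/169 = 0.218087
V̂(ȳ_st) = 2.03465
SE(ȳ_st) = √2.03465 = 1.42641

SE(ȳ_st) ≈ 1.43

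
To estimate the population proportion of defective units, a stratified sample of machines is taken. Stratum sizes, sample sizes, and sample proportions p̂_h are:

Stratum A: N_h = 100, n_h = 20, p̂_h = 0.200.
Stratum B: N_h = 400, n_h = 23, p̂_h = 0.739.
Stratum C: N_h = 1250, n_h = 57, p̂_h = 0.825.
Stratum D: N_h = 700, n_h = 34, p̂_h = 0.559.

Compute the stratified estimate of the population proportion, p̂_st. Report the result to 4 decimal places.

N = 2450; stratum weights W_h = N_h/N.
p̂_st = Σ W_h p̂_h = (100·0.200 + 400·0.739 + 1250·0.825 + 700·0.559)/2450 = 0.70945

p̂_st ≈ 0.7094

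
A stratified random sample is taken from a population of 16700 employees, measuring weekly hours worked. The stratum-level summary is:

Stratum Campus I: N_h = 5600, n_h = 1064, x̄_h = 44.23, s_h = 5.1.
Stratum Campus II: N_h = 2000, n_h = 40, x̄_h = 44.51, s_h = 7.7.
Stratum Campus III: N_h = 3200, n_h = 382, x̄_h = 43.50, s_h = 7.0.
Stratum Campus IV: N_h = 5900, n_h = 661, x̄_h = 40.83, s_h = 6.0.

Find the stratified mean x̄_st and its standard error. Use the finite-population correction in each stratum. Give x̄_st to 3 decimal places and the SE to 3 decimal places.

x̄_st ≈ 42.922, SE ≈ 0.182

x̄_st = Σ W_h x̄_h = (5600·44.23 + 2000·44.51 + 3200·43.50 + 5900·40.83)/16700 = 42.92246
V̂(x̄_st) = Σ W_h² (1 − n_h/N_h) s_h²/n_h, with W_h = N_h/N and N = 16700:
  stratum Campus I: (5600/16700)²·(1 − 1064/5600)·5.1²/1064 = 0.00222652
  stratum Campus II: (2000/16700)²·(1 − 40/2000)·7.7²/40 = 0.0208341
  stratum Campus III: (3200/16700)²·(1 − 382/3200)·7.0²/382 = 0.00414754
  stratum Campus IV: (5900/16700)²·(1 − 661/5900)·6.0²/661 = 0.00603627
V̂(x̄_st) = 0.0332444
SE(x̄_st) = √0.0332444 = 0.182331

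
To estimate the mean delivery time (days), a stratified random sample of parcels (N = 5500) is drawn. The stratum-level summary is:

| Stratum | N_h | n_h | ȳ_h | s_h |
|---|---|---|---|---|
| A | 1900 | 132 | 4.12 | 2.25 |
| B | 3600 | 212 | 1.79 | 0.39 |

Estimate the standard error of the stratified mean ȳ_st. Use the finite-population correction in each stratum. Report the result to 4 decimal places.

V̂(ȳ_st) = Σ W_h² (1 − n_h/N_h) s_h²/n_h, with W_h = N_h/N and N = 5500:
  stratum A: (1900/5500)²·(1 − 132/1900)·2.25²/132 = 0.00425894
  stratum B: (3600/5500)²·(1 − 212/3600)·0.39²/212 = 0.000289277
V̂(ȳ_st) = 0.00454822
SE(ȳ_st) = √0.00454822 = 0.0674405

SE(ȳ_st) ≈ 0.0674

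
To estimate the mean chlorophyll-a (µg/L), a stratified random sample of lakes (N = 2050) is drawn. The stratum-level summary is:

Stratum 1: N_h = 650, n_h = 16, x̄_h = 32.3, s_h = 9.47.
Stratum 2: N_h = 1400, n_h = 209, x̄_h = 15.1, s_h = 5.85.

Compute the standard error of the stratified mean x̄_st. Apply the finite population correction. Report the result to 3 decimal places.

SE(x̄_st) ≈ 0.784

V̂(x̄_st) = Σ W_h² (1 − n_h/N_h) s_h²/n_h, with W_h = N_h/N and N = 2050:
  stratum 1: (650/2050)²·(1 − 16/650)·9.47²/16 = 0.549636
  stratum 2: (1400/2050)²·(1 − 209/1400)·5.85²/209 = 0.0649677
V̂(x̄_st) = 0.614603
SE(x̄_st) = √0.614603 = 0.783966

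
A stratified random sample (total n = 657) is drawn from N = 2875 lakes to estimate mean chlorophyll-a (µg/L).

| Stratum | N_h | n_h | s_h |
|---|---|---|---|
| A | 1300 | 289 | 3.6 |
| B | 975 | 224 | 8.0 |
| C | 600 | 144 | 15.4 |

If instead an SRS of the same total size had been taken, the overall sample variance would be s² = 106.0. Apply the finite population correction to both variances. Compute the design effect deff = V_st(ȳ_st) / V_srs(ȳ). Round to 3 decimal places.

deff ≈ 0.699

V̂(ȳ_st) = Σ W_h² (1 − n_h/N_h) s_h²/n_h, with W_h = N_h/N and N = 2875:
  stratum A: (1300/2875)²·(1 − 289/1300)·3.6²/289 = 0.0071306
  stratum B: (975/2875)²·(1 − 224/975)·8.0²/224 = 0.0253105
  stratum C: (600/2875)²·(1 − 144/600)·15.4²/144 = 0.0545154
V_st = 0.0869565
V_srs = (1 − 657/2875)·106.0/657 = 0.12447
deff = V_st / V_srs = 0.0869565/0.12447 = 0.6986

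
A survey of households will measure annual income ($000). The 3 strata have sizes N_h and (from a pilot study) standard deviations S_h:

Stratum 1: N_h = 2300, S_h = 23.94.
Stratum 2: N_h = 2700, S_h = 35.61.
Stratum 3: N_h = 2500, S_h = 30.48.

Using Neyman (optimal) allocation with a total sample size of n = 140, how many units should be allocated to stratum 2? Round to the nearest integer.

59

Neyman allocation: n_h = n · N_h S_h / Σ N_i S_i, with n = 140.
  stratum 1: N_h·S_h = 2300·23.94 = 55062.00
  stratum 2: N_h·S_h = 2700·35.61 = 96147.00
  stratum 3: N_h·S_h = 2500·30.48 = 76200.00
Σ N_h S_h = 227409.00
n for stratum 2 = 140·96147.00/227409.00 = 59.191 → 59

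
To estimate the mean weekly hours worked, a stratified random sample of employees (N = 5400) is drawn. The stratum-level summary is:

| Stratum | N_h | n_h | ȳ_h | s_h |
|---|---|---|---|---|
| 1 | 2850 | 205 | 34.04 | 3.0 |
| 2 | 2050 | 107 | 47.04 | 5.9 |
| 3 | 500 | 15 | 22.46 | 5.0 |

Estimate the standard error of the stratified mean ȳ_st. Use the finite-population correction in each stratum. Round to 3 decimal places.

SE(ȳ_st) ≈ 0.264

V̂(ȳ_st) = Σ W_h² (1 − n_h/N_h) s_h²/n_h, with W_h = N_h/N and N = 5400:
  stratum 1: (2850/5400)²·(1 − 205/2850)·3.0²/205 = 0.0113494
  stratum 2: (2050/5400)²·(1 − 107/2050)·5.9²/107 = 0.0444385
  stratum 3: (500/5400)²·(1 − 15/500)·5.0²/15 = 0.0138603
V̂(ȳ_st) = 0.0696482
SE(ȳ_st) = √0.0696482 = 0.263909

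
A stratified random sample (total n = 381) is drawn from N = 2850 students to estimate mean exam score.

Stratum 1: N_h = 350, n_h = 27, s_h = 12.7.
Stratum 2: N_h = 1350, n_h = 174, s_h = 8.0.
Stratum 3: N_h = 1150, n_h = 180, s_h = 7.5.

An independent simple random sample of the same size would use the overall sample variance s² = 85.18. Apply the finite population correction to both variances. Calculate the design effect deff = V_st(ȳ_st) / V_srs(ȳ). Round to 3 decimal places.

deff ≈ 1.022

V̂(ȳ_st) = Σ W_h² (1 − n_h/N_h) s_h²/n_h, with W_h = N_h/N and N = 2850:
  stratum 1: (350/2850)²·(1 − 27/350)·12.7²/27 = 0.0831428
  stratum 2: (1350/2850)²·(1 − 174/1350)·8.0²/174 = 0.0718923
  stratum 3: (1150/2850)²·(1 − 180/1150)·7.5²/180 = 0.0429171
V_st = 0.197952
V_srs = (1 − 381/2850)·85.18/381 = 0.193682
deff = V_st / V_srs = 0.197952/0.193682 = 1.0220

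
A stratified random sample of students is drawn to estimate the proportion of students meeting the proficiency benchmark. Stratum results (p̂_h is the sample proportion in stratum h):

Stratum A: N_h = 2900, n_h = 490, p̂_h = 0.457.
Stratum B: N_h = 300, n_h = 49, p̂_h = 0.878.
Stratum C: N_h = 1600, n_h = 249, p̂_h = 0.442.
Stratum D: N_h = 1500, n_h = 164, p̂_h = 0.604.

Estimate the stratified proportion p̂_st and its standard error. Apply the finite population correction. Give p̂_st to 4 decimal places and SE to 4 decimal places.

p̂_st ≈ 0.5082, SE ≈ 0.0149

N = 6300; stratum weights W_h = N_h/N.
p̂_st = Σ W_h p̂_h = (2900·0.457 + 300·0.878 + 1600·0.442 + 1500·0.604)/6300 = 0.50824
V̂(p̂_st) = Σ W_h² (1 − n_h/N_h) p̂_h(1−p̂_h)/(n_h−1):
  stratum A: (2900/6300)²·(1 − 490/2900)·0.457·0.543/489 = 8.93596e-05
  stratum B: (300/6300)²·(1 − 49/300)·0.878·0.122/48 = 4.23377e-06
  stratum C: (1600/6300)²·(1 − 249/1600)·0.442·0.558/248 = 5.41625e-05
  stratum D: (1500/6300)²·(1 − 164/1500)·0.604·0.396/163 = 7.40903e-05
V̂(p̂_st) = 0.000221846; SE = √V̂ = 0.0148945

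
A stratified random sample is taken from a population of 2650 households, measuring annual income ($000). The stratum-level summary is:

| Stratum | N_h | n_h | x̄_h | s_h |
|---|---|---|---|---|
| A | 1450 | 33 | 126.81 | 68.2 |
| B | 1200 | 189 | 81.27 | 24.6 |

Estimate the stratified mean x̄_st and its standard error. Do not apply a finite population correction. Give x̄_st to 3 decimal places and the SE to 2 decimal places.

x̄_st ≈ 106.188, SE ≈ 6.55

x̄_st = Σ W_h x̄_h = (1450·126.81 + 1200·81.27)/2650 = 106.18811
V̂(x̄_st) = Σ W_h² s_h²/n_h, with W_h = N_h/N and N = 2650:
  stratum A: (1450/2650)²·68.2²/33 = 42.1987
  stratum B: (1200/2650)²·24.6²/189 = 0.656567
V̂(x̄_st) = 42.8553
SE(x̄_st) = √42.8553 = 6.54639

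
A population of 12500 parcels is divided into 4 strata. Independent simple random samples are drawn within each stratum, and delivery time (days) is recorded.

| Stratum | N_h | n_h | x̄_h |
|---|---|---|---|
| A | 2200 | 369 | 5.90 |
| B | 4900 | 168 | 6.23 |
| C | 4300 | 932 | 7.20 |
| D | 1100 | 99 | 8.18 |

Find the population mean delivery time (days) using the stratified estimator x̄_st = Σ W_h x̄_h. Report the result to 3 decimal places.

N = Σ N_h = 12500. Stratum weights W_h = N_h/N.
x̄_st = (2200·5.90 + 4900·6.23 + 4300·7.20 + 1100·8.18) / 12500 = 6.67720

x̄_st ≈ 6.677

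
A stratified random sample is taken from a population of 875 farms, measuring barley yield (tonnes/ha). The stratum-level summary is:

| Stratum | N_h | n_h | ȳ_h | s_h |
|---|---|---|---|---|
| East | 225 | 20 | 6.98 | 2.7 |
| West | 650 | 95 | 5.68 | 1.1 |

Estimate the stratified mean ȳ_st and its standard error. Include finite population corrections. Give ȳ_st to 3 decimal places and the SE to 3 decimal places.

ȳ_st ≈ 6.014, SE ≈ 0.167

ȳ_st = Σ W_h ȳ_h = (225·6.98 + 650·5.68)/875 = 6.01429
V̂(ȳ_st) = Σ W_h² (1 − n_h/N_h) s_h²/n_h, with W_h = N_h/N and N = 875:
  stratum East: (225/875)²·(1 − 20/225)·2.7²/20 = 0.0219593
  stratum West: (650/875)²·(1 − 95/650)·1.1²/95 = 0.00600139
V̂(ȳ_st) = 0.0279607
SE(ȳ_st) = √0.0279607 = 0.167214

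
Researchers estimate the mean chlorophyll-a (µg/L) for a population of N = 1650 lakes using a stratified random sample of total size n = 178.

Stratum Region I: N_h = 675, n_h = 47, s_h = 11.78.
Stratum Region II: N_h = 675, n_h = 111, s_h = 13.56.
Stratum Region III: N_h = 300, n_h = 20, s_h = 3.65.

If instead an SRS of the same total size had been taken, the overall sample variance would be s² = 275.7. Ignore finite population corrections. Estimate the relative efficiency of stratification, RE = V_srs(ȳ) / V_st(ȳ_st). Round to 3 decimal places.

V̂(ȳ_st) = Σ W_h² s_h²/n_h, with W_h = N_h/N and N = 1650:
  stratum Region I: (675/1650)²·11.78²/47 = 0.49412
  stratum Region II: (675/1650)²·13.56²/111 = 0.277227
  stratum Region III: (300/1650)²·3.65²/20 = 0.0220207
V_st = 0.793368
V_srs = s²/n = 275.7/178 = 1.54888
Relative efficiency = V_srs / V_st = 1.54888/0.793368 = 1.9523

RE ≈ 1.952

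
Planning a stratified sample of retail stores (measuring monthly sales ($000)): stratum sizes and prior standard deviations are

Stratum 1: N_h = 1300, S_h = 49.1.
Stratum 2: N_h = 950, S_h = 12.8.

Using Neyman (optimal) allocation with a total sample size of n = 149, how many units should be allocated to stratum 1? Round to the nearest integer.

125

Neyman allocation: n_h = n · N_h S_h / Σ N_i S_i, with n = 149.
  stratum 1: N_h·S_h = 1300·49.1 = 63830.00
  stratum 2: N_h·S_h = 950·12.8 = 12160.00
Σ N_h S_h = 75990.00
n for stratum 1 = 149·63830.00/75990.00 = 125.157 → 125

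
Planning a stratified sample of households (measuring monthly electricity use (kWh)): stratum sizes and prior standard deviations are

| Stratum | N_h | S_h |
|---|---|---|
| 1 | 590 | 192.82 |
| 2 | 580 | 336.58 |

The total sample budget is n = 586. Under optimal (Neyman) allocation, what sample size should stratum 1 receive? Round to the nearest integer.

Neyman allocation: n_h = n · N_h S_h / Σ N_i S_i, with n = 586.
  stratum 1: N_h·S_h = 590·192.82 = 113763.80
  stratum 2: N_h·S_h = 580·336.58 = 195216.40
Σ N_h S_h = 308980.20
n for stratum 1 = 586·113763.80/308980.20 = 215.760 → 216

216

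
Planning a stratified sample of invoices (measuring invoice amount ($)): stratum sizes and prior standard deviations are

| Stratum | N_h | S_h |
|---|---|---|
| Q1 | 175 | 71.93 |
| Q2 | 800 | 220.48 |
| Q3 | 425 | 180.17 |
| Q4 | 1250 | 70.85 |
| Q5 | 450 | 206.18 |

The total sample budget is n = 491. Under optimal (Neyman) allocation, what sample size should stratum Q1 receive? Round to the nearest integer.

14

Neyman allocation: n_h = n · N_h S_h / Σ N_i S_i, with n = 491.
  stratum Q1: N_h·S_h = 175·71.93 = 12587.75
  stratum Q2: N_h·S_h = 800·220.48 = 176384.00
  stratum Q3: N_h·S_h = 425·180.17 = 76572.25
  stratum Q4: N_h·S_h = 1250·70.85 = 88562.50
  stratum Q5: N_h·S_h = 450·206.18 = 92781.00
Σ N_h S_h = 446887.50
n for stratum Q1 = 491·12587.75/446887.50 = 13.830 → 14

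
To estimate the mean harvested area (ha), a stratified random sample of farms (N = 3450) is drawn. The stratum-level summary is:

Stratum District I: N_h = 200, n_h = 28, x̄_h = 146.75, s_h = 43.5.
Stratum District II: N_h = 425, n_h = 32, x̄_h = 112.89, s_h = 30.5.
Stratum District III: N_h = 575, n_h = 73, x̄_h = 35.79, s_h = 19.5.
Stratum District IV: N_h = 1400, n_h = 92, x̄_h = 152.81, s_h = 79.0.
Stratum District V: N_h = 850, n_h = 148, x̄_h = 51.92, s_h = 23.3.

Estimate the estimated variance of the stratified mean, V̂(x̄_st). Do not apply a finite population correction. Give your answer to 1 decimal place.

V̂(x̄_st) ≈ 12.2

V̂(x̄_st) = Σ W_h² s_h²/n_h, with W_h = N_h/N and N = 3450:
  stratum District I: (200/3450)²·43.5²/28 = 0.227113
  stratum District II: (425/3450)²·30.5²/32 = 0.441153
  stratum District III: (575/3450)²·19.5²/73 = 0.144692
  stratum District IV: (1400/3450)²·79.0²/92 = 11.1708
  stratum District V: (850/3450)²·23.3²/148 = 0.222664
V̂(x̄_st) = 12.2064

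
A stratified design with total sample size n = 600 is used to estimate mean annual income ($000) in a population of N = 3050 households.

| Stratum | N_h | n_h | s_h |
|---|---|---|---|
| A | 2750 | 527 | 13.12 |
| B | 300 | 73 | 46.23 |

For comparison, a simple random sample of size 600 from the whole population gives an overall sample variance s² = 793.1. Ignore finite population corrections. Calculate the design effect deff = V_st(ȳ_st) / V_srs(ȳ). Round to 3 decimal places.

V̂(ȳ_st) = Σ W_h² s_h²/n_h, with W_h = N_h/N and N = 3050:
  stratum A: (2750/3050)²·13.12²/527 = 0.265536
  stratum B: (300/3050)²·46.23²/73 = 0.283249
V_st = 0.548784
V_srs = s²/n = 793.1/600 = 1.32183
deff = V_st / V_srs = 0.548784/1.32183 = 0.4152

deff ≈ 0.415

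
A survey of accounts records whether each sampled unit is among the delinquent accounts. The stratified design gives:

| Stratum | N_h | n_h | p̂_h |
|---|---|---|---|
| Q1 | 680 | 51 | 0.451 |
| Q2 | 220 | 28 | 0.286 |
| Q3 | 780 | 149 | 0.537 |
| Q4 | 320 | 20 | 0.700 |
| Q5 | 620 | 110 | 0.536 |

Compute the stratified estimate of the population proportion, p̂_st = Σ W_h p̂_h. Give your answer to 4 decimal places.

N = 2620; stratum weights W_h = N_h/N.
p̂_st = Σ W_h p̂_h = (680·0.451 + 220·0.286 + 780·0.537 + 320·0.700 + 620·0.536)/2620 = 0.51327

p̂_st ≈ 0.5133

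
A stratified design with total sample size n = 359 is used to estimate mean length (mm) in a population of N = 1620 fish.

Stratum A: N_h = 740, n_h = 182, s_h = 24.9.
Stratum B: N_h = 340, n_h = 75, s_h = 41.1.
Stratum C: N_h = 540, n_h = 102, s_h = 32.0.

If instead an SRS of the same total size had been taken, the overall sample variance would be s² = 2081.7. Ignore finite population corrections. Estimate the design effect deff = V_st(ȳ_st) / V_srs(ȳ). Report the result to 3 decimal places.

V̂(ȳ_st) = Σ W_h² s_h²/n_h, with W_h = N_h/N and N = 1620:
  stratum A: (740/1620)²·24.9²/182 = 0.710822
  stratum B: (340/1620)²·41.1²/75 = 0.992088
  stratum C: (540/1620)²·32.0²/102 = 1.11547
V_st = 2.81838
V_srs = s²/n = 2081.7/359 = 5.79861
deff = V_st / V_srs = 2.81838/5.79861 = 0.4860

deff ≈ 0.486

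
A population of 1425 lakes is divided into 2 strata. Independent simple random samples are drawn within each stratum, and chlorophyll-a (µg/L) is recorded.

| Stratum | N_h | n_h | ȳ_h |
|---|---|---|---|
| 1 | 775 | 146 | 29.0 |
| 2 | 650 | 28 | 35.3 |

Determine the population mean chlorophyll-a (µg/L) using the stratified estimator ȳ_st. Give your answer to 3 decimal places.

N = Σ N_h = 1425. Stratum weights W_h = N_h/N.
ȳ_st = (775·29.0 + 650·35.3) / 1425 = 31.87368

ȳ_st ≈ 31.874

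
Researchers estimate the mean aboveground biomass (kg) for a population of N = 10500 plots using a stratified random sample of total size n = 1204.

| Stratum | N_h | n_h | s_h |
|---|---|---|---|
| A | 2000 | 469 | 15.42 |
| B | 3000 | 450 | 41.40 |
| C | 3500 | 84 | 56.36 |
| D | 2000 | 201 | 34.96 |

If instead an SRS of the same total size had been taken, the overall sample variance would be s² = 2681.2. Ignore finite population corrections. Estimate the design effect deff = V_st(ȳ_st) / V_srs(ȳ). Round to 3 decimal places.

V̂(ȳ_st) = Σ W_h² s_h²/n_h, with W_h = N_h/N and N = 10500:
  stratum A: (2000/10500)²·15.42²/469 = 0.018394
  stratum B: (3000/10500)²·41.40²/450 = 0.310922
  stratum C: (3500/10500)²·56.36²/84 = 4.20165
  stratum D: (2000/10500)²·34.96²/201 = 0.220612
V_st = 4.75158
V_srs = s²/n = 2681.2/1204 = 2.22691
deff = V_st / V_srs = 4.75158/2.22691 = 2.1337

deff ≈ 2.134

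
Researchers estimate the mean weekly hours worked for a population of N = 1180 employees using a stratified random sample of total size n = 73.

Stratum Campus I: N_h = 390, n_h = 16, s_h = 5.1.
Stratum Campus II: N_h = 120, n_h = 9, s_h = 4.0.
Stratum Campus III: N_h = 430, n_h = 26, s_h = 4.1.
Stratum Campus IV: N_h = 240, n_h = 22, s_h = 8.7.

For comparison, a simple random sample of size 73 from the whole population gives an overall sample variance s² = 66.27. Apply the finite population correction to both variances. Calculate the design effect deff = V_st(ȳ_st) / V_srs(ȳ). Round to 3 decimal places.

V̂(ȳ_st) = Σ W_h² (1 − n_h/N_h) s_h²/n_h, with W_h = N_h/N and N = 1180:
  stratum Campus I: (390/1180)²·(1 − 16/390)·5.1²/16 = 0.170291
  stratum Campus II: (120/1180)²·(1 − 9/120)·4.0²/9 = 0.0170066
  stratum Campus III: (430/1180)²·(1 − 26/430)·4.1²/26 = 0.0806641
  stratum Campus IV: (240/1180)²·(1 − 22/240)·8.7²/22 = 0.129276
V_st = 0.397239
V_srs = (1 − 73/1180)·66.27/73 = 0.851647
deff = V_st / V_srs = 0.397239/0.851647 = 0.4664

deff ≈ 0.466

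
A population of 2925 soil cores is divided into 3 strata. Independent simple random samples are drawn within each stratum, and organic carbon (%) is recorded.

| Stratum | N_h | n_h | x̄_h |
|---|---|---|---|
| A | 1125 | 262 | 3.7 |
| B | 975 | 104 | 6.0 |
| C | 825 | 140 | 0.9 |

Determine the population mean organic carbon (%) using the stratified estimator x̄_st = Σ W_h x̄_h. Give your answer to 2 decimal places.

x̄_st ≈ 3.68

N = Σ N_h = 2925. Stratum weights W_h = N_h/N.
x̄_st = (1125·3.7 + 975·6.0 + 825·0.9) / 2925 = 3.6769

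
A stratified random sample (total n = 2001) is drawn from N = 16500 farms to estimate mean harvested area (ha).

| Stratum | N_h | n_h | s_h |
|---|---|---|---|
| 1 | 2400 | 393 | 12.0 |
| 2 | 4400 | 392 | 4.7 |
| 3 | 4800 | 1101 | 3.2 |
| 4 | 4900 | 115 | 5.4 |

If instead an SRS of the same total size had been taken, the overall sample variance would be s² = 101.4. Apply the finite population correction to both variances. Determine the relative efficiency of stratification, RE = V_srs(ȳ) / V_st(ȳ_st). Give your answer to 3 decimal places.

V̂(ȳ_st) = Σ W_h² (1 − n_h/N_h) s_h²/n_h, with W_h = N_h/N and N = 16500:
  stratum 1: (2400/16500)²·(1 − 393/2400)·12.0²/393 = 0.00648277
  stratum 2: (4400/16500)²·(1 − 392/4400)·4.7²/392 = 0.00365025
  stratum 3: (4800/16500)²·(1 − 1101/4800)·3.2²/1101 = 0.000606555
  stratum 4: (4900/16500)²·(1 − 115/4900)·5.4²/115 = 0.0218373
V_st = 0.0325769
V_srs = (1 − 2001/16500)·101.4/2001 = 0.0445292
Relative efficiency = V_srs / V_st = 0.0445292/0.0325769 = 1.3669

RE ≈ 1.367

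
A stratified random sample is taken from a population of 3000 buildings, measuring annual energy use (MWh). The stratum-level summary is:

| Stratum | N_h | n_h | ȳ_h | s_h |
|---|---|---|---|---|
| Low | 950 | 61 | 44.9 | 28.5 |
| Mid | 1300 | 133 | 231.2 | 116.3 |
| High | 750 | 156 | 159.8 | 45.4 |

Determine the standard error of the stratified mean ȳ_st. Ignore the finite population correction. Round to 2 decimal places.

SE(ȳ_st) ≈ 4.61

V̂(ȳ_st) = Σ W_h² s_h²/n_h, with W_h = N_h/N and N = 3000:
  stratum Low: (950/3000)²·28.5²/61 = 1.33526
  stratum Mid: (1300/3000)²·116.3²/133 = 19.0964
  stratum High: (750/3000)²·45.4²/156 = 0.825785
V̂(ȳ_st) = 21.2575
SE(ȳ_st) = √21.2575 = 4.61058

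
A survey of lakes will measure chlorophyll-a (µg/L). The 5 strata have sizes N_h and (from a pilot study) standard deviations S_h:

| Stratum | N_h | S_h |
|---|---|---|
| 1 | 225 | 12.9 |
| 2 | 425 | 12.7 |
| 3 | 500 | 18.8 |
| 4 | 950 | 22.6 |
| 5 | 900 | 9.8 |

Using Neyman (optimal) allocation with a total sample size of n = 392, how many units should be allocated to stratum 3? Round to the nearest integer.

77

Neyman allocation: n_h = n · N_h S_h / Σ N_i S_i, with n = 392.
  stratum 1: N_h·S_h = 225·12.9 = 2902.50
  stratum 2: N_h·S_h = 425·12.7 = 5397.50
  stratum 3: N_h·S_h = 500·18.8 = 9400.00
  stratum 4: N_h·S_h = 950·22.6 = 21470.00
  stratum 5: N_h·S_h = 900·9.8 = 8820.00
Σ N_h S_h = 47990.00
n for stratum 3 = 392·9400.00/47990.00 = 76.783 → 77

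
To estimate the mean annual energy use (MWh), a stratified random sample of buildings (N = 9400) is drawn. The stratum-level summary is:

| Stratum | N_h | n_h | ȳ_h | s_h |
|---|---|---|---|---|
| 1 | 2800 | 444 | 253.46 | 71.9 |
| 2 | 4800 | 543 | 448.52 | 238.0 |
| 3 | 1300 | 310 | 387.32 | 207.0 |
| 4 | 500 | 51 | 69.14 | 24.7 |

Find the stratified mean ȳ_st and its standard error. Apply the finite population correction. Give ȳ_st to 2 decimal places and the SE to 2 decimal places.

ȳ_st = Σ W_h ȳ_h = (2800·253.46 + 4800·448.52 + 1300·387.32 + 500·69.14)/9400 = 361.77340
V̂(ȳ_st) = Σ W_h² (1 − n_h/N_h) s_h²/n_h, with W_h = N_h/N and N = 9400:
  stratum 1: (2800/9400)²·(1 − 444/2800)·71.9²/444 = 0.869265
  stratum 2: (4800/9400)²·(1 − 543/4800)·238.0²/543 = 24.1237
  stratum 3: (1300/9400)²·(1 − 310/1300)·207.0²/310 = 2.01327
  stratum 4: (500/9400)²·(1 − 51/500)·24.7²/51 = 0.0303938
V̂(ȳ_st) = 27.0366
SE(ȳ_st) = √27.0366 = 5.19967

ȳ_st ≈ 361.77, SE ≈ 5.20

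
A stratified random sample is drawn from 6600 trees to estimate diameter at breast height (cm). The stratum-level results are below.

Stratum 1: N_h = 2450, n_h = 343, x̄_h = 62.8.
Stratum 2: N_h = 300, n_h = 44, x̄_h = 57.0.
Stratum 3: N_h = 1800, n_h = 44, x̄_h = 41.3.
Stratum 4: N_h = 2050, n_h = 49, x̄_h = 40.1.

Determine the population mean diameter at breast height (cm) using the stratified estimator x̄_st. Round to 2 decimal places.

N = Σ N_h = 6600. Stratum weights W_h = N_h/N.
x̄_st = (2450·62.8 + 300·57.0 + 1800·41.3 + 2050·40.1) / 6600 = 49.6220

x̄_st ≈ 49.62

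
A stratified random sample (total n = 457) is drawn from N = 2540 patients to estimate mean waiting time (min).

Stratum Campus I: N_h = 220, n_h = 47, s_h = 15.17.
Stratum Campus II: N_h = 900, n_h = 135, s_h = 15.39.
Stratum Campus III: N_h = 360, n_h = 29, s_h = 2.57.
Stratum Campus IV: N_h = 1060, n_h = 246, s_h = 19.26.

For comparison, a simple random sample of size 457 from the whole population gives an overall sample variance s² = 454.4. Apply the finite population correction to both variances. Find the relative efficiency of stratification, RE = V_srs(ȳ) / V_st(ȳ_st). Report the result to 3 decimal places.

RE ≈ 1.932

V̂(ȳ_st) = Σ W_h² (1 − n_h/N_h) s_h²/n_h, with W_h = N_h/N and N = 2540:
  stratum Campus I: (220/2540)²·(1 − 47/220)·15.17²/47 = 0.0288852
  stratum Campus II: (900/2540)²·(1 − 135/900)·15.39²/135 = 0.187232
  stratum Campus III: (360/2540)²·(1 − 29/360)·2.57²/29 = 0.0042066
  stratum Campus IV: (1060/2540)²·(1 − 246/1060)·19.26²/246 = 0.20167
V_st = 0.421993
V_srs = (1 − 457/2540)·454.4/457 = 0.815413
Relative efficiency = V_srs / V_st = 0.815413/0.421993 = 1.9323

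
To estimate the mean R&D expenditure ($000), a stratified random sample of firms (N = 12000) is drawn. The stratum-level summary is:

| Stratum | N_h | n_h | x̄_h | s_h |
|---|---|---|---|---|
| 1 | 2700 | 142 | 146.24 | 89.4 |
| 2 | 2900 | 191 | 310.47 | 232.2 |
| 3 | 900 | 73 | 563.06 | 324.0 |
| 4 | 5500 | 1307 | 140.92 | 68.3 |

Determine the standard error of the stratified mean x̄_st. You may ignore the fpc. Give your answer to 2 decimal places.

SE(x̄_st) ≈ 5.31

V̂(x̄_st) = Σ W_h² s_h²/n_h, with W_h = N_h/N and N = 12000:
  stratum 1: (2700/12000)²·89.4²/142 = 2.84939
  stratum 2: (2900/12000)²·232.2²/191 = 16.4864
  stratum 3: (900/12000)²·324.0²/73 = 8.0889
  stratum 4: (5500/12000)²·68.3²/1307 = 0.749771
V̂(x̄_st) = 28.1744
SE(x̄_st) = √28.1744 = 5.30796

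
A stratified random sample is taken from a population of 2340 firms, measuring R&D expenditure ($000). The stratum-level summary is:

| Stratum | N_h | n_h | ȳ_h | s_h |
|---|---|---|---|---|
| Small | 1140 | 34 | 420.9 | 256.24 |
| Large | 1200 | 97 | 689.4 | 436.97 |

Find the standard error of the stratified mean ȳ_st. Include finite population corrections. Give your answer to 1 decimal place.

V̂(ȳ_st) = Σ W_h² (1 − n_h/N_h) s_h²/n_h, with W_h = N_h/N and N = 2340:
  stratum Small: (1140/2340)²·(1 − 34/1140)·256.24²/34 = 444.675
  stratum Large: (1200/2340)²·(1 − 97/1200)·436.97²/97 = 475.835
V̂(ȳ_st) = 920.511
SE(ȳ_st) = √920.511 = 30.3399

SE(ȳ_st) ≈ 30.3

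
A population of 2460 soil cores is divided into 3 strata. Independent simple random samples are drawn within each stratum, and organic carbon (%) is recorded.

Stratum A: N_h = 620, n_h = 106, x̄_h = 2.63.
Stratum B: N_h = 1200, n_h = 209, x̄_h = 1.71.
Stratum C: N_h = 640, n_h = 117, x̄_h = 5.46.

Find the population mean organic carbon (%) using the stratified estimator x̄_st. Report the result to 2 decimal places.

x̄_st ≈ 2.92

N = Σ N_h = 2460. Stratum weights W_h = N_h/N.
x̄_st = (620·2.63 + 1200·1.71 + 640·5.46) / 2460 = 2.9175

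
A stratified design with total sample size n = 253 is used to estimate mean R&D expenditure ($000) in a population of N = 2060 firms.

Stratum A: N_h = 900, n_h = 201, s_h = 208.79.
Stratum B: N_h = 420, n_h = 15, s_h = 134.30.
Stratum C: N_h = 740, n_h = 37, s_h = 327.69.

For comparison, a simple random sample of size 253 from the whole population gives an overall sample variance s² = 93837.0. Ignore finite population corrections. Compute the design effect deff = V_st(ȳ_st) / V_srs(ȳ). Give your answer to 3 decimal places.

deff ≈ 1.256

V̂(ȳ_st) = Σ W_h² s_h²/n_h, with W_h = N_h/N and N = 2060:
  stratum A: (900/2060)²·208.79²/201 = 41.3975
  stratum B: (420/2060)²·134.30²/15 = 49.9833
  stratum C: (740/2060)²·327.69²/37 = 374.502
V_st = 465.882
V_srs = s²/n = 93837.0/253 = 370.897
deff = V_st / V_srs = 465.882/370.897 = 1.2561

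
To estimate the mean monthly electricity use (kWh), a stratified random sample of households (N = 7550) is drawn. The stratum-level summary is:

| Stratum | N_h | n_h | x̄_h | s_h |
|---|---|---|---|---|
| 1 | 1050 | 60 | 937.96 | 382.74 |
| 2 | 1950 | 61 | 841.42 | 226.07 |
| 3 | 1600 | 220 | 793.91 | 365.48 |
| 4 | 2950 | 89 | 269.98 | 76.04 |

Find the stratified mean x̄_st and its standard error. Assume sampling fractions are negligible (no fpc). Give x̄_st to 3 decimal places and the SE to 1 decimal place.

x̄_st = Σ W_h x̄_h = (1050·937.96 + 1950·841.42 + 1600·793.91 + 2950·269.98)/7550 = 621.49987
V̂(x̄_st) = Σ W_h² s_h²/n_h, with W_h = N_h/N and N = 7550:
  stratum 1: (1050/7550)²·382.74²/60 = 47.2216
  stratum 2: (1950/7550)²·226.07²/61 = 55.8896
  stratum 3: (1600/7550)²·365.48²/220 = 27.2678
  stratum 4: (2950/7550)²·76.04²/89 = 9.91846
V̂(x̄_st) = 140.298
SE(x̄_st) = √140.298 = 11.8447

x̄_st ≈ 621.500, SE ≈ 11.8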